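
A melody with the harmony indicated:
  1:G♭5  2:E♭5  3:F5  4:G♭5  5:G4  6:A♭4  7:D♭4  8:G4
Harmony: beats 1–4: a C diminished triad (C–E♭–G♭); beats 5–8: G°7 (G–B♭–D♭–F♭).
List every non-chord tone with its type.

F5 (beat 3) — passing tone; A♭4 (beat 6) — escape tone.

The harmony at that moment is C diminished triad (C, E♭, G♭); F5 is not a chord tone.
It is approached by step up from E♭5 and left by step up to G♭5.
Step in, step out in the same direction — a passing tone.
The harmony at that moment is G diminished seventh chord (G, B♭, D♭, F♭); A♭4 is not a chord tone.
It is approached by step up from G4 and left by leap down to D♭4.
Step in, leap out — an escape tone.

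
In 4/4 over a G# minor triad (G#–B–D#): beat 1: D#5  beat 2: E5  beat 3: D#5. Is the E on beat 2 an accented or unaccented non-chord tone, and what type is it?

The harmony at that moment is G# minor triad (G#, B, D#); E5 is not a chord tone.
It is approached by step up from D#5 and left by step down to D#5.
Step away and step back to the same note — a neighbor tone (upper neighbor).
It falls on a weak beat, so it is unaccented.

Unaccented neighbor tone.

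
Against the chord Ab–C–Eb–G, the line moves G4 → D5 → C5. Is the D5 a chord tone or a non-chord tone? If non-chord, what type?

Non-chord tone — an appoggiatura.

The harmony at that moment is Ab major seventh chord (Ab, C, Eb, G); D5 is not a chord tone.
It is approached by leap up from G4 and left by step down to C5.
Leap in, step out — an appoggiatura.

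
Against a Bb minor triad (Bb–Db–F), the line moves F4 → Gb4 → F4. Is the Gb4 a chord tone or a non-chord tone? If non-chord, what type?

The harmony at that moment is Bb minor triad (Bb, Db, F); Gb4 is not a chord tone.
It is approached by step up from F4 and left by step down to F4.
Step away and step back to the same note — a neighbor tone (upper neighbor).

Non-chord tone — a neighbor tone.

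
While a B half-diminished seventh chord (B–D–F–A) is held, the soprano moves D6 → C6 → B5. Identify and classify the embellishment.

C6 is a passing tone.

The harmony at that moment is B half-diminished seventh chord (B, D, F, A); C6 is not a chord tone.
It is approached by step down from D6 and left by step down to B5.
Step in, step out in the same direction — a passing tone.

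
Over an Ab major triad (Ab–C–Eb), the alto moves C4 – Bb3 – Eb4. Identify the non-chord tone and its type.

The harmony at that moment is Ab major triad (Ab, C, Eb); Bb3 is not a chord tone.
It is approached by step down from C4 and left by leap up to Eb4.
Step in, leap out — an escape tone.

Bb3 is an escape tone.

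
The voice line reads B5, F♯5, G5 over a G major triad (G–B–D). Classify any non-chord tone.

F♯5 is an appoggiatura.

The harmony at that moment is G major triad (G, B, D); F♯5 is not a chord tone.
It is approached by leap down from B5 and left by step up to G5.
Leap in, step out — an appoggiatura.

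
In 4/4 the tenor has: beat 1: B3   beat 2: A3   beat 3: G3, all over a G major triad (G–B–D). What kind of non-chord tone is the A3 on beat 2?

Passing tone.

The harmony at that moment is G major triad (G, B, D); A3 is not a chord tone.
It is approached by step down from B3 and left by step down to G3.
Step in, step out in the same direction — a passing tone.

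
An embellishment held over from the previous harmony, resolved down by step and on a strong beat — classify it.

Suspension.

Approach: by preparation — the pitch is first a chord tone, then held (tied or repeated) while the harmony changes under it. Departure: down by step. Metric position: strong.
A prepared dissonance that resolves downward by step — a suspension. (The same figure resolving upward would be a retardation.)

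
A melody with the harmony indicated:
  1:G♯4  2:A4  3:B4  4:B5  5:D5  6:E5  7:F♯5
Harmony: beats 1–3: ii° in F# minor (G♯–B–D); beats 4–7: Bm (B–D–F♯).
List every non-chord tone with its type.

A4 (beat 2) — passing tone; E5 (beat 6) — passing tone.

The harmony at that moment is G♯ diminished triad (G♯, B, D); A4 is not a chord tone.
It is approached by step up from G♯4 and left by step up to B4.
Step in, step out in the same direction — a passing tone.
The harmony at that moment is B minor triad (B, D, F♯); E5 is not a chord tone.
It is approached by step up from D5 and left by step up to F♯5.
Step in, step out in the same direction — a passing tone.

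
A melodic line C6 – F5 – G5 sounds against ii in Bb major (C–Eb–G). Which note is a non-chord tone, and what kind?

The harmony at that moment is C minor triad (C, Eb, G); F5 is not a chord tone.
It is approached by leap down from C6 and left by step up to G5.
Leap in, step out — an appoggiatura.

F5 is an appoggiatura.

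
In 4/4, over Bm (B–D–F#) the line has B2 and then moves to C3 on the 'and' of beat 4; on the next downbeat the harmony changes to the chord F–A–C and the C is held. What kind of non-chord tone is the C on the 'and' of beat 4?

Anticipation.

The harmony at that moment is B minor triad (B, D, F#); C3 is not a chord tone.
It is approached by step up from B2 and then sustained as the same pitch into the next harmony.
Arriving early and becoming a chord tone when the harmony changes — an anticipation.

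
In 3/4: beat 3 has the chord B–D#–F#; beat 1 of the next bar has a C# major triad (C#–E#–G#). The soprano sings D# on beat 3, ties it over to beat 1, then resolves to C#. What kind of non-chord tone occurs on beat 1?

Suspension.

The harmony at that moment is C# major triad (C#, E#, G#); D# is not a chord tone.
It is held over (the same pitch as the preceding D#) and left by step down to C#.
Held over from the previous chord and resolving down by step — a suspension.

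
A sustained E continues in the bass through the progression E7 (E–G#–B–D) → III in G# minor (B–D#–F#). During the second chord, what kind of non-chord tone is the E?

The harmony at that moment is B major triad (B, D#, F#); E is not a chord tone.
It is held over (the same pitch as the preceding E) and then sustained as the same pitch into the next harmony.
Sustained through a change of harmony — a pedal tone.

Pedal tone (pedal point).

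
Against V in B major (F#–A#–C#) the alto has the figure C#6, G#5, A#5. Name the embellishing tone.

G#5 is an appoggiatura.

The harmony at that moment is F# major triad (F#, A#, C#); G#5 is not a chord tone.
It is approached by leap down from C#6 and left by step up to A#5.
Leap in, step out — an appoggiatura.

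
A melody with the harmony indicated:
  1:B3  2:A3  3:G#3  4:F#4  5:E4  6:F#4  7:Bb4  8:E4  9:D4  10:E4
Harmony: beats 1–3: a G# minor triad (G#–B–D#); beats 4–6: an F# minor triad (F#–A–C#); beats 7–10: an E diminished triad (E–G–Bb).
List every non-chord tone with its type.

A3 (beat 2) — passing tone; E4 (beat 5) — neighbor tone; D4 (beat 9) — neighbor tone.

The harmony at that moment is G# minor triad (G#, B, D#); A3 is not a chord tone.
It is approached by step down from B3 and left by step down to G#3.
Step in, step out in the same direction — a passing tone.
The harmony at that moment is F# minor triad (F#, A, C#); E4 is not a chord tone.
It is approached by step down from F#4 and left by step up to F#4.
Step away and step back to the same note — a neighbor tone (lower neighbor).
The harmony at that moment is E diminished triad (E, G, Bb); D4 is not a chord tone.
It is approached by step down from E4 and left by step up to E4.
Step away and step back to the same note — a neighbor tone (lower neighbor).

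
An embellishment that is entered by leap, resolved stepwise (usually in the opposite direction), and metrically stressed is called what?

Approach: by leap. Departure: by step. Metric position: strong.
Leap in, step out, in a metrically strong position — an appoggiatura. (It is the mirror image of the escape tone, which steps in and leaps out from a weak position.)

Appoggiatura.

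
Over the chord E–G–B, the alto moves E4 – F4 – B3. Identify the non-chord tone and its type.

The harmony at that moment is E minor triad (E, G, B); F4 is not a chord tone.
It is approached by step up from E4 and left by leap down to B3.
Step in, leap out — an escape tone.

F4 is an escape tone.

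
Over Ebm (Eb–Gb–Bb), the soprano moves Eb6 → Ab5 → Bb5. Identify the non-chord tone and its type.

Ab5 is an appoggiatura.

The harmony at that moment is Eb minor triad (Eb, Gb, Bb); Ab5 is not a chord tone.
It is approached by leap down from Eb6 and left by step up to Bb5.
Leap in, step out — an appoggiatura.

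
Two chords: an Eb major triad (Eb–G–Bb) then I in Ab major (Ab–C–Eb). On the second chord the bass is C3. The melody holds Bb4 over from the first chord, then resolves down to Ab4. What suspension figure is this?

At the second chord the bass is C3. The suspended Bb4 lies a seventh above the bass; after resolving down by step to Ab4, the interval above the bass becomes a sixth.
Suspension figures are named by those two intervals: 7–6.

7–6 suspension.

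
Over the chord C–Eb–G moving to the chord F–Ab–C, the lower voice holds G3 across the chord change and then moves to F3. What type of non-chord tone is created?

The harmony at that moment is F minor triad (F, Ab, C); G3 is not a chord tone.
It is held over (the same pitch as the preceding G3) and left by step down to F3.
Held over from the previous chord and resolving down by step — a suspension.

G3 is a suspension.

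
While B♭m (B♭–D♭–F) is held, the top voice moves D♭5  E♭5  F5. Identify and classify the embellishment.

E♭5 is a passing tone.

The harmony at that moment is B♭ minor triad (B♭, D♭, F); E♭5 is not a chord tone.
It is approached by step up from D♭5 and left by step up to F5.
Step in, step out in the same direction — a passing tone.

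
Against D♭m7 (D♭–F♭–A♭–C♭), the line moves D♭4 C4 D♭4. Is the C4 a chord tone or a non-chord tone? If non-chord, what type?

The harmony at that moment is D♭ minor seventh chord (D♭, F♭, A♭, C♭); C4 is not a chord tone.
It is approached by step down from D♭4 and left by step up to D♭4.
Step away and step back to the same note — a neighbor tone (lower neighbor).

Non-chord tone — a neighbor tone.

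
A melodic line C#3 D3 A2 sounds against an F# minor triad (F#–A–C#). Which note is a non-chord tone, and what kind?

D3 is an escape tone.

The harmony at that moment is F# minor triad (F#, A, C#); D3 is not a chord tone.
It is approached by step up from C#3 and left by leap down to A2.
Step in, leap out — an escape tone.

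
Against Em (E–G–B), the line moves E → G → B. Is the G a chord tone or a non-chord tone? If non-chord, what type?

Chord tone (the third of E minor triad).

E minor triad contains E, G, B; G is the third, so it is a chord tone.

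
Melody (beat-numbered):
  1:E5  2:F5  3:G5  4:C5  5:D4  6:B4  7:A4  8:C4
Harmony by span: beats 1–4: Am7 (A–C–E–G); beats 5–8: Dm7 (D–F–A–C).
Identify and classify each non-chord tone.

The harmony at that moment is A minor seventh chord (A, C, E, G); F5 is not a chord tone.
It is approached by step up from E5 and left by step up to G5.
Step in, step out in the same direction — a passing tone.
The harmony at that moment is D minor seventh chord (D, F, A, C); B4 is not a chord tone.
It is approached by leap up from D4 and left by step down to A4.
Leap in, step out — an appoggiatura.

F5 (beat 2) — passing tone; B4 (beat 6) — appoggiatura.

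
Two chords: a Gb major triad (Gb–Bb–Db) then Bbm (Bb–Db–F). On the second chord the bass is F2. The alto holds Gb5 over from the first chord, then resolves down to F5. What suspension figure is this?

9–8 suspension.

At the second chord the bass is F2. The suspended Gb5 lies a ninth above the bass; after resolving down by step to F5, the interval above the bass becomes an octave.
Suspension figures are named by those two intervals: 9–8.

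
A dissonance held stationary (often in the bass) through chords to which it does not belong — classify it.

Approach: none. Departure: none — a single pitch is sustained while the chords change around it, passing through harmonies that do not contain it.
No melodic motion at all; the dissonance is created entirely by the moving harmonies against the stationary note — a pedal tone (pedal point).

Pedal tone.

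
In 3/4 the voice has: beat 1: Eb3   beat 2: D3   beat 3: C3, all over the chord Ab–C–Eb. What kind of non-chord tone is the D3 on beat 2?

Passing tone.

The harmony at that moment is Ab major triad (Ab, C, Eb); D3 is not a chord tone.
It is approached by step down from Eb3 and left by step down to C3.
Step in, step out in the same direction — a passing tone.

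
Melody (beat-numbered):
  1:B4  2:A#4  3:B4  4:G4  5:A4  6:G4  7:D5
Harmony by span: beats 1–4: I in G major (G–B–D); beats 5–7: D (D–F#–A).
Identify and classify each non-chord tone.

The harmony at that moment is G major triad (G, B, D); A#4 is not a chord tone.
It is approached by step down from B4 and left by step up to B4.
Step away and step back to the same note — a neighbor tone (lower neighbor).
The harmony at that moment is D major triad (D, F#, A); G4 is not a chord tone.
It is approached by step down from A4 and left by leap up to D5.
Step in, leap out — an escape tone.

A#4 (beat 2) — neighbor tone; G4 (beat 6) — escape tone.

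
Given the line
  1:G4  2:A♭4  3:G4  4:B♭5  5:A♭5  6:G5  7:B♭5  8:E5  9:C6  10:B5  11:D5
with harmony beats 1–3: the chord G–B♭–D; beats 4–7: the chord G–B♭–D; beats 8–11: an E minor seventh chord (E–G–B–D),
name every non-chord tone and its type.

The harmony at that moment is G minor triad (G, B♭, D); A♭4 is not a chord tone.
It is approached by step up from G4 and left by step down to G4.
Step away and step back to the same note — a neighbor tone (upper neighbor).
The harmony at that moment is G minor triad (G, B♭, D); A♭5 is not a chord tone.
It is approached by step down from B♭5 and left by step down to G5.
Step in, step out in the same direction — a passing tone.
The harmony at that moment is E minor seventh chord (E, G, B, D); C6 is not a chord tone.
It is approached by leap up from E5 and left by step down to B5.
Leap in, step out — an appoggiatura.

A♭4 (beat 2) — neighbor tone; A♭5 (beat 5) — passing tone; C6 (beat 9) — appoggiatura.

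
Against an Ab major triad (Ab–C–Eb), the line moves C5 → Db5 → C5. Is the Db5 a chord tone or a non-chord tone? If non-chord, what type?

The harmony at that moment is Ab major triad (Ab, C, Eb); Db5 is not a chord tone.
It is approached by step up from C5 and left by step down to C5.
Step away and step back to the same note — a neighbor tone (upper neighbor).

Non-chord tone — a neighbor tone.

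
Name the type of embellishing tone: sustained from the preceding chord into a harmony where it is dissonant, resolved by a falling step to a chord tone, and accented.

Approach: by preparation — the pitch is first a chord tone, then held (tied or repeated) while the harmony changes under it. Departure: down by step. Metric position: strong.
A prepared dissonance that resolves downward by step — a suspension. (The same figure resolving upward would be a retardation.)

Suspension.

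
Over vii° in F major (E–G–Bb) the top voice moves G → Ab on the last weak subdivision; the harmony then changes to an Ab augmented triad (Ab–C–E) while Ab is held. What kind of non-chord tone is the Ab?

Ab is an anticipation.

The harmony at that moment is E diminished triad (E, G, Bb); Ab is not a chord tone.
It is approached by step up from G and then sustained as the same pitch into the next harmony.
Arriving early and becoming a chord tone when the harmony changes — an anticipation.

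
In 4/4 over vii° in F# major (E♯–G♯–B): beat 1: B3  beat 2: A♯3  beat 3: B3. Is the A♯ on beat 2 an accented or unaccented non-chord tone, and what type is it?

The harmony at that moment is E♯ diminished triad (E♯, G♯, B); A♯3 is not a chord tone.
It is approached by step down from B3 and left by step up to B3.
Step away and step back to the same note — a neighbor tone (lower neighbor).
It falls on a weak beat, so it is unaccented.

Unaccented neighbor tone.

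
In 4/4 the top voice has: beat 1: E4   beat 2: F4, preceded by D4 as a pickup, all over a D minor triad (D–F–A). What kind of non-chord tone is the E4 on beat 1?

The harmony at that moment is D minor triad (D, F, A); E4 is not a chord tone.
It is approached by step up from D4 and left by step up to F4.
Step in, step out in the same direction — a passing tone.

Passing tone.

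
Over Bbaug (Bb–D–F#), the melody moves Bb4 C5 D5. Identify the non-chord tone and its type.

C5 is a passing tone.

The harmony at that moment is Bb augmented triad (Bb, D, F#); C5 is not a chord tone.
It is approached by step up from Bb4 and left by step up to D5.
Step in, step out in the same direction — a passing tone.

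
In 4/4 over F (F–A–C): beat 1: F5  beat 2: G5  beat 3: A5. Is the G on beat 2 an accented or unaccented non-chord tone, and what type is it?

The harmony at that moment is F major triad (F, A, C); G5 is not a chord tone.
It is approached by step up from F5 and left by step up to A5.
Step in, step out in the same direction — a passing tone.
It falls on a weak beat, so it is unaccented.

Unaccented passing tone.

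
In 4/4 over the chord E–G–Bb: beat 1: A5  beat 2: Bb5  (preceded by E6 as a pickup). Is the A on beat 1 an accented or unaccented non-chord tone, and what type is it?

Accented appoggiatura.

The harmony at that moment is E diminished triad (E, G, Bb); A5 is not a chord tone.
It is approached by leap down from E6 and left by step up to Bb5.
Leap in, step out — an appoggiatura.
It falls on the downbeat, so it is accented.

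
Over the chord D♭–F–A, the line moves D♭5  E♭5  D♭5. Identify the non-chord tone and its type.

E♭5 is a neighbor tone.

The harmony at that moment is D♭ augmented triad (D♭, F, A); E♭5 is not a chord tone.
It is approached by step up from D♭5 and left by step down to D♭5.
Step away and step back to the same note — a neighbor tone (upper neighbor).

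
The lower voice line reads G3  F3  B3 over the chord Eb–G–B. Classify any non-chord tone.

The harmony at that moment is Eb augmented triad (Eb, G, B); F3 is not a chord tone.
It is approached by step down from G3 and left by leap up to B3.
Step in, leap out — an escape tone.

F3 is an escape tone.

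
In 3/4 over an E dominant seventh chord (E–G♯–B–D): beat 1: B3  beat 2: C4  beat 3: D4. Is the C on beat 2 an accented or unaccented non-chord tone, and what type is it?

Unaccented passing tone.

The harmony at that moment is E dominant seventh chord (E, G♯, B, D); C4 is not a chord tone.
It is approached by step up from B3 and left by step up to D4.
Step in, step out in the same direction — a passing tone.
It falls on a weak beat, so it is unaccented.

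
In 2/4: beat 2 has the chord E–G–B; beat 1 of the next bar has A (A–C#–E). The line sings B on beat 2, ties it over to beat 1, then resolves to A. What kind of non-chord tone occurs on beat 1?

The harmony at that moment is A major triad (A, C#, E); B is not a chord tone.
It is held over (the same pitch as the preceding B) and left by step down to A.
Held over from the previous chord and resolving down by step — a suspension.

Suspension.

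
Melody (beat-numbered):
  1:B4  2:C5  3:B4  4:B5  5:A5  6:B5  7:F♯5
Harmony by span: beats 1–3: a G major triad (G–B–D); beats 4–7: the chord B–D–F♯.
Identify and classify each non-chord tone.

C5 (beat 2) — neighbor tone; A5 (beat 5) — neighbor tone.

The harmony at that moment is G major triad (G, B, D); C5 is not a chord tone.
It is approached by step up from B4 and left by step down to B4.
Step away and step back to the same note — a neighbor tone (upper neighbor).
The harmony at that moment is B minor triad (B, D, F♯); A5 is not a chord tone.
It is approached by step down from B5 and left by step up to B5.
Step away and step back to the same note — a neighbor tone (lower neighbor).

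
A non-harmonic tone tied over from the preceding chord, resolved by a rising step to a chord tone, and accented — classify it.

Retardation.

Approach: by preparation — the pitch is first a chord tone, then held (tied or repeated) while the harmony changes under it. Departure: up by step. Metric position: strong.
A prepared dissonance that resolves upward by step — a retardation. (The same figure resolving downward would be a suspension.)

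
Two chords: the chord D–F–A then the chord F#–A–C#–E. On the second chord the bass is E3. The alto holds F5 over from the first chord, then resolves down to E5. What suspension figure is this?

At the second chord the bass is E3. The suspended F5 lies a ninth above the bass; after resolving down by step to E5, the interval above the bass becomes an octave.
Suspension figures are named by those two intervals: 9–8.

9–8 suspension.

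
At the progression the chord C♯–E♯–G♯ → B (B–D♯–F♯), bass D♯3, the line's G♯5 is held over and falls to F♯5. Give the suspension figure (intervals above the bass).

4–3 suspension.

At the second chord the bass is D♯3. The suspended G♯5 lies a fourth above the bass; after resolving down by step to F♯5, the interval above the bass becomes a third.
Suspension figures are named by those two intervals: 4–3.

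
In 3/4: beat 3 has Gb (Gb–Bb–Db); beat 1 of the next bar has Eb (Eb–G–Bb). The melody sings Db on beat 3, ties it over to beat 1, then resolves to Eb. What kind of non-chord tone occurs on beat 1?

Retardation.

The harmony at that moment is Eb major triad (Eb, G, Bb); Db is not a chord tone.
It is held over (the same pitch as the preceding Db) and left by step up to Eb.
Held over from the previous chord and resolving up by step — a retardation.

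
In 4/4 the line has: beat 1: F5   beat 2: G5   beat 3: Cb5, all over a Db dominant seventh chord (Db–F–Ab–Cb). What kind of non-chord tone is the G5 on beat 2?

The harmony at that moment is Db dominant seventh chord (Db, F, Ab, Cb); G5 is not a chord tone.
It is approached by step up from F5 and left by leap down to Cb5.
Step in, leap out, on a weak beat — an escape tone.

Escape tone.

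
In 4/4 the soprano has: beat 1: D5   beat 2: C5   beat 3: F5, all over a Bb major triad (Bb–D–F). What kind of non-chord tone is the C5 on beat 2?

Escape tone.

The harmony at that moment is Bb major triad (Bb, D, F); C5 is not a chord tone.
It is approached by step down from D5 and left by leap up to F5.
Step in, leap out, on a weak beat — an escape tone.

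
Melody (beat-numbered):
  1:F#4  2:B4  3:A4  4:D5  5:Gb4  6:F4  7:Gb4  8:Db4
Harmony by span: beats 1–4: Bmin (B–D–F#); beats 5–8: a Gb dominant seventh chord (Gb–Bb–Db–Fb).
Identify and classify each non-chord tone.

A4 (beat 3) — escape tone; F4 (beat 6) — neighbor tone.

The harmony at that moment is B minor triad (B, D, F#); A4 is not a chord tone.
It is approached by step down from B4 and left by leap up to D5.
Step in, leap out — an escape tone.
The harmony at that moment is Gb dominant seventh chord (Gb, Bb, Db, Fb); F4 is not a chord tone.
It is approached by step down from Gb4 and left by step up to Gb4.
Step away and step back to the same note — a neighbor tone (lower neighbor).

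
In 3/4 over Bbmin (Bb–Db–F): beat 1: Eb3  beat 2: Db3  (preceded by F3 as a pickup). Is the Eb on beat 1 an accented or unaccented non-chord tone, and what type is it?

Accented passing tone.

The harmony at that moment is Bb minor triad (Bb, Db, F); Eb3 is not a chord tone.
It is approached by step down from F3 and left by step down to Db3.
Step in, step out in the same direction — a passing tone.
It falls on the downbeat, so it is accented.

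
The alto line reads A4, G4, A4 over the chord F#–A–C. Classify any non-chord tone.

The harmony at that moment is F# diminished triad (F#, A, C); G4 is not a chord tone.
It is approached by step down from A4 and left by step up to A4.
Step away and step back to the same note — a neighbor tone (lower neighbor).

G4 is a neighbor tone.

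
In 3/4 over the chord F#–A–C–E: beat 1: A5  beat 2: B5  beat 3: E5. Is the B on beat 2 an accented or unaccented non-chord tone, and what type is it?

The harmony at that moment is F# half-diminished seventh chord (F#, A, C, E); B5 is not a chord tone.
It is approached by step up from A5 and left by leap down to E5.
Step in, leap out — an escape tone.
It falls on a weak beat, so it is unaccented.

Unaccented escape tone.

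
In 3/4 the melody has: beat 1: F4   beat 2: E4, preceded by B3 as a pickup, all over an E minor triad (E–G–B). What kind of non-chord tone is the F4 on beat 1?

The harmony at that moment is E minor triad (E, G, B); F4 is not a chord tone.
It is approached by leap up from B3 and left by step down to E4.
Leap in, step out, metrically accented — an appoggiatura.

Appoggiatura.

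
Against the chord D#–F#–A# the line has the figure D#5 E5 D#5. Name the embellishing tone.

E5 is a neighbor tone.

The harmony at that moment is D# minor triad (D#, F#, A#); E5 is not a chord tone.
It is approached by step up from D#5 and left by step down to D#5.
Step away and step back to the same note — a neighbor tone (upper neighbor).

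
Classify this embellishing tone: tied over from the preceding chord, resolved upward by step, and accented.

Approach: by preparation — the pitch is first a chord tone, then held (tied or repeated) while the harmony changes under it. Departure: up by step. Metric position: strong.
A prepared dissonance that resolves upward by step — a retardation. (The same figure resolving downward would be a suspension.)

Retardation.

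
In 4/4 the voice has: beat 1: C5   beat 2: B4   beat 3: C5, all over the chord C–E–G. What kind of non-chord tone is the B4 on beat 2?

The harmony at that moment is C major triad (C, E, G); B4 is not a chord tone.
It is approached by step down from C5 and left by step up to C5.
Step away and step back to the same note — a neighbor tone (lower neighbor).

Lower neighbor tone.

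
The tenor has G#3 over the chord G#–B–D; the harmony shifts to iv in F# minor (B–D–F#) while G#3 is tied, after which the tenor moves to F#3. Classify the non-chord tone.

G#3 is a suspension.

The harmony at that moment is B minor triad (B, D, F#); G#3 is not a chord tone.
It is held over (the same pitch as the preceding G#3) and left by step down to F#3.
Held over from the previous chord and resolving down by step — a suspension.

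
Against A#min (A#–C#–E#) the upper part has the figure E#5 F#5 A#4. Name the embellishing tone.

F#5 is an escape tone.

The harmony at that moment is A# minor triad (A#, C#, E#); F#5 is not a chord tone.
It is approached by step up from E#5 and left by leap down to A#4.
Step in, leap out — an escape tone.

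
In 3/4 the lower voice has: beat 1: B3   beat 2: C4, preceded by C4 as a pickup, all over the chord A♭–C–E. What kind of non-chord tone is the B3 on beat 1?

The harmony at that moment is A♭ augmented triad (A♭, C, E); B3 is not a chord tone.
It is approached by step down from C4 and left by step up to C4.
Step away and step back to the same note — a neighbor tone (lower neighbor).

Lower neighbor tone.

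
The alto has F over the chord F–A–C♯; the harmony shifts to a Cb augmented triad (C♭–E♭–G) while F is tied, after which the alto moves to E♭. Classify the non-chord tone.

The harmony at that moment is C♭ augmented triad (C♭, E♭, G); F is not a chord tone.
It is held over (the same pitch as the preceding F) and left by step down to E♭.
Held over from the previous chord and resolving down by step — a suspension.

F is a suspension.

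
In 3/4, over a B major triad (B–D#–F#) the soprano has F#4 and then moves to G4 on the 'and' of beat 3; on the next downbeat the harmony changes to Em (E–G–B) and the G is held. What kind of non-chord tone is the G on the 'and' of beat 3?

Anticipation.

The harmony at that moment is B major triad (B, D#, F#); G4 is not a chord tone.
It is approached by step up from F#4 and then sustained as the same pitch into the next harmony.
Arriving early and becoming a chord tone when the harmony changes — an anticipation.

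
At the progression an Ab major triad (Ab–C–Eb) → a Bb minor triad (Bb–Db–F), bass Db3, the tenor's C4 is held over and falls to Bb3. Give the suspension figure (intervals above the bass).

At the second chord the bass is Db3. The suspended C4 lies a seventh above the bass; after resolving down by step to Bb3, the interval above the bass becomes a sixth.
Suspension figures are named by those two intervals: 7–6.

7–6 suspension.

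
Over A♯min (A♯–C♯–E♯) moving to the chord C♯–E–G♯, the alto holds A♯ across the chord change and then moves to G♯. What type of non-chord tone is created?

A♯ is a suspension.

The harmony at that moment is C♯ minor triad (C♯, E, G♯); A♯ is not a chord tone.
It is held over (the same pitch as the preceding A♯) and left by step down to G♯.
Held over from the previous chord and resolving down by step — a suspension.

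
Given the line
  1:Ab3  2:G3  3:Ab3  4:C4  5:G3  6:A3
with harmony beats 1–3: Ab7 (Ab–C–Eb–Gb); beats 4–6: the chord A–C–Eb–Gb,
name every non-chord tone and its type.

The harmony at that moment is Ab dominant seventh chord (Ab, C, Eb, Gb); G3 is not a chord tone.
It is approached by step down from Ab3 and left by step up to Ab3.
Step away and step back to the same note — a neighbor tone (lower neighbor).
The harmony at that moment is A diminished seventh chord (A, C, Eb, Gb); G3 is not a chord tone.
It is approached by leap down from C4 and left by step up to A3.
Leap in, step out — an appoggiatura.

G3 (beat 2) — neighbor tone; G3 (beat 5) — appoggiatura.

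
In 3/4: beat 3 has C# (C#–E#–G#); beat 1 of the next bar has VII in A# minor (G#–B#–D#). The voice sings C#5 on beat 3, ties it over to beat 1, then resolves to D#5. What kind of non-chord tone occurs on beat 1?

Retardation.

The harmony at that moment is G# major triad (G#, B#, D#); C#5 is not a chord tone.
It is held over (the same pitch as the preceding C#5) and left by step up to D#5.
Held over from the previous chord and resolving up by step — a retardation.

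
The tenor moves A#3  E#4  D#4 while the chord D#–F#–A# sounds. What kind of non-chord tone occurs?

The harmony at that moment is D# minor triad (D#, F#, A#); E#4 is not a chord tone.
It is approached by leap up from A#3 and left by step down to D#4.
Leap in, step out — an appoggiatura.

E#4 is an appoggiatura.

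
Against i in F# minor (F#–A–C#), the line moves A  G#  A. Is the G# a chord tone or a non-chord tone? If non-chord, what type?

The harmony at that moment is F# minor triad (F#, A, C#); G# is not a chord tone.
It is approached by step down from A and left by step up to A.
Step away and step back to the same note — a neighbor tone (lower neighbor).

Non-chord tone — a neighbor tone.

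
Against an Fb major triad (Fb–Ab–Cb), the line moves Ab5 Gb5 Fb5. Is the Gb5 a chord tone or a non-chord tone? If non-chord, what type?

Non-chord tone — a passing tone.

The harmony at that moment is Fb major triad (Fb, Ab, Cb); Gb5 is not a chord tone.
It is approached by step down from Ab5 and left by step down to Fb5.
Step in, step out in the same direction — a passing tone.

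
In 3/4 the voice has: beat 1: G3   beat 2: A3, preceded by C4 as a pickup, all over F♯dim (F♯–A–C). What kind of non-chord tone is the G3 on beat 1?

Appoggiatura.

The harmony at that moment is F♯ diminished triad (F♯, A, C); G3 is not a chord tone.
It is approached by leap down from C4 and left by step up to A3.
Leap in, step out, metrically accented — an appoggiatura.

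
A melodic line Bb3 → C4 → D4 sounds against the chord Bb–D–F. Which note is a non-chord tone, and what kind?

C4 is a passing tone.

The harmony at that moment is Bb major triad (Bb, D, F); C4 is not a chord tone.
It is approached by step up from Bb3 and left by step up to D4.
Step in, step out in the same direction — a passing tone.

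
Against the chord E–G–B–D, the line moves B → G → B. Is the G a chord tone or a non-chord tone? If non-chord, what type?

Chord tone (the third of E minor seventh chord).

E minor seventh chord contains E, G, B, D; G is the third, so it is a chord tone.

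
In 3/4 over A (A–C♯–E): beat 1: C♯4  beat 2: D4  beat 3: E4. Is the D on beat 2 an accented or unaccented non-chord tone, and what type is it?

The harmony at that moment is A major triad (A, C♯, E); D4 is not a chord tone.
It is approached by step up from C♯4 and left by step up to E4.
Step in, step out in the same direction — a passing tone.
It falls on a weak beat, so it is unaccented.

Unaccented passing tone.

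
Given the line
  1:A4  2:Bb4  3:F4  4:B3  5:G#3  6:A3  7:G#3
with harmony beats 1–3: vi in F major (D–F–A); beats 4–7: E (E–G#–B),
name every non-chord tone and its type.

The harmony at that moment is D minor triad (D, F, A); Bb4 is not a chord tone.
It is approached by step up from A4 and left by leap down to F4.
Step in, leap out — an escape tone.
The harmony at that moment is E major triad (E, G#, B); A3 is not a chord tone.
It is approached by step up from G#3 and left by step down to G#3.
Step away and step back to the same note — a neighbor tone (upper neighbor).

Bb4 (beat 2) — escape tone; A3 (beat 6) — neighbor tone.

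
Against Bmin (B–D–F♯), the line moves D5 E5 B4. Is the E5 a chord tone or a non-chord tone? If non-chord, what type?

The harmony at that moment is B minor triad (B, D, F♯); E5 is not a chord tone.
It is approached by step up from D5 and left by leap down to B4.
Step in, leap out — an escape tone.

Non-chord tone — an escape tone.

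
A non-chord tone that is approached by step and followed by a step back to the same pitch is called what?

Neighbor tone.

Approach: by step. Departure: by step in the opposite direction, back to the starting pitch.
Stepwise on both sides but reversing to return to the same chord tone — a neighbor tone. (Had it continued onward in the same direction it would be a passing tone instead.)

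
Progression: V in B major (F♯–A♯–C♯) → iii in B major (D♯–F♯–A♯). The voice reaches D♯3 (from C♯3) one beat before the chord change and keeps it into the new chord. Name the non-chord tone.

The harmony at that moment is F♯ major triad (F♯, A♯, C♯); D♯3 is not a chord tone.
It is approached by step up from C♯3 and then sustained as the same pitch into the next harmony.
Arriving early and becoming a chord tone when the harmony changes — an anticipation.

D♯3 is an anticipation.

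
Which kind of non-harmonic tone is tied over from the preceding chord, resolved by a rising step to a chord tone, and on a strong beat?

Approach: by preparation — the pitch is first a chord tone, then held (tied or repeated) while the harmony changes under it. Departure: up by step. Metric position: strong.
A prepared dissonance that resolves upward by step — a retardation. (The same figure resolving downward would be a suspension.)

Retardation.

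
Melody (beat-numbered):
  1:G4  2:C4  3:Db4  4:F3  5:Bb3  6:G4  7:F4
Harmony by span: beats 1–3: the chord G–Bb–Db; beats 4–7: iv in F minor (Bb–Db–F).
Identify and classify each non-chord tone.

The harmony at that moment is G diminished triad (G, Bb, Db); C4 is not a chord tone.
It is approached by leap down from G4 and left by step up to Db4.
Leap in, step out — an appoggiatura.
The harmony at that moment is Bb minor triad (Bb, Db, F); G4 is not a chord tone.
It is approached by leap up from Bb3 and left by step down to F4.
Leap in, step out — an appoggiatura.

C4 (beat 2) — appoggiatura; G4 (beat 6) — appoggiatura.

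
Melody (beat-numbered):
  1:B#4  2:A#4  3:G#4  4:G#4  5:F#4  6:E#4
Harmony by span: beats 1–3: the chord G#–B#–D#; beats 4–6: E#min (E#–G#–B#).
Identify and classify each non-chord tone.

The harmony at that moment is G# major triad (G#, B#, D#); A#4 is not a chord tone.
It is approached by step down from B#4 and left by step down to G#4.
Step in, step out in the same direction — a passing tone.
The harmony at that moment is E# minor triad (E#, G#, B#); F#4 is not a chord tone.
It is approached by step down from G#4 and left by step down to E#4.
Step in, step out in the same direction — a passing tone.

A#4 (beat 2) — passing tone; F#4 (beat 5) — passing tone.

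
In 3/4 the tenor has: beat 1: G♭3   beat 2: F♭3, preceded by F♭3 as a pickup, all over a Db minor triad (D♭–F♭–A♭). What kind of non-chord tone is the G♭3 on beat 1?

The harmony at that moment is D♭ minor triad (D♭, F♭, A♭); G♭3 is not a chord tone.
It is approached by step up from F♭3 and left by step down to F♭3.
Step away and step back to the same note — a neighbor tone (upper neighbor).

Upper neighbor tone.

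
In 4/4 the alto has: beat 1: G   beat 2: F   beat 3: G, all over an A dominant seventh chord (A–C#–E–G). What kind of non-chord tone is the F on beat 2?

The harmony at that moment is A dominant seventh chord (A, C#, E, G); F is not a chord tone.
It is approached by step down from G and left by step up to G.
Step away and step back to the same note — a neighbor tone (lower neighbor).

Lower neighbor tone.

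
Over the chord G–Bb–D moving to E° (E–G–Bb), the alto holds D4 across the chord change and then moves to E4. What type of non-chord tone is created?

D4 is a retardation.

The harmony at that moment is E diminished triad (E, G, Bb); D4 is not a chord tone.
It is held over (the same pitch as the preceding D4) and left by step up to E4.
Held over from the previous chord and resolving up by step — a retardation.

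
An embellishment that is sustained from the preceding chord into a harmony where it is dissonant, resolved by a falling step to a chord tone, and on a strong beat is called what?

Approach: by preparation — the pitch is first a chord tone, then held (tied or repeated) while the harmony changes under it. Departure: down by step. Metric position: strong.
A prepared dissonance that resolves downward by step — a suspension. (The same figure resolving upward would be a retardation.)

Suspension.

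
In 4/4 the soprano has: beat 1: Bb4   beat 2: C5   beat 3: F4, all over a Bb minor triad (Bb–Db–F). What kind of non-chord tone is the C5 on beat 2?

Escape tone.

The harmony at that moment is Bb minor triad (Bb, Db, F); C5 is not a chord tone.
It is approached by step up from Bb4 and left by leap down to F4.
Step in, leap out, on a weak beat — an escape tone.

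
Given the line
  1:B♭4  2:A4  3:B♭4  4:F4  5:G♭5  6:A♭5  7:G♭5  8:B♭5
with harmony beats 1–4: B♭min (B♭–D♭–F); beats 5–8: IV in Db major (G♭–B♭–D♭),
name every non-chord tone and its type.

A4 (beat 2) — neighbor tone; A♭5 (beat 6) — neighbor tone.

The harmony at that moment is B♭ minor triad (B♭, D♭, F); A4 is not a chord tone.
It is approached by step down from B♭4 and left by step up to B♭4.
Step away and step back to the same note — a neighbor tone (lower neighbor).
The harmony at that moment is G♭ major triad (G♭, B♭, D♭); A♭5 is not a chord tone.
It is approached by step up from G♭5 and left by step down to G♭5.
Step away and step back to the same note — a neighbor tone (upper neighbor).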